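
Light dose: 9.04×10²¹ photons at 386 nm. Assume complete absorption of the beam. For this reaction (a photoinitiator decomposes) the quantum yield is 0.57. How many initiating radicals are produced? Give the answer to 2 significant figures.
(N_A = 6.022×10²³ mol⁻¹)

5.2×10²¹ initiating radicals

Moles of photons: 9.04×10²¹ / 6.022×10²³ = 0.01501 mol.
Product: Φ × n_abs = 0.57 × 0.01501 = 0.008556 mol.
As a count: 0.008556 × 6.022×10²³ = 5.2×10²¹.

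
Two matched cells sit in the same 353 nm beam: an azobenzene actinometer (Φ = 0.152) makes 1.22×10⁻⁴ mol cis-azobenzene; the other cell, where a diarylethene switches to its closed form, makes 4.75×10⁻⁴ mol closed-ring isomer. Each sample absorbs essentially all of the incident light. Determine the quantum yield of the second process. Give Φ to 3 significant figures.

Φ = 0.592

Photons absorbed by the actinometer: 1.22×10⁻⁴ / 0.152 = 8.026×10⁻⁴ mol.
Φ(unknown) = 4.75×10⁻⁴ / 8.026×10⁻⁴ = 0.592.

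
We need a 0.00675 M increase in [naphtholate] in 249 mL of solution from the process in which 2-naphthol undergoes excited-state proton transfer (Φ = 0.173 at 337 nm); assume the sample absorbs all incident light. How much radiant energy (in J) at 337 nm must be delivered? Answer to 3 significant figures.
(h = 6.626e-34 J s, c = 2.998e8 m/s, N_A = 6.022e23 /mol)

3450 J

Product: (0.00675 M)(0.249 L) = 0.001681 mol.
Photons that must be absorbed: 0.001681 / 0.173 = 0.009717 mol.
Photon energy: hc/λ = 5.895e-19 J; per mole, 3.550e5 J mol⁻¹.
Energy required: 0.009717 × 3.550e5 = 3450 J.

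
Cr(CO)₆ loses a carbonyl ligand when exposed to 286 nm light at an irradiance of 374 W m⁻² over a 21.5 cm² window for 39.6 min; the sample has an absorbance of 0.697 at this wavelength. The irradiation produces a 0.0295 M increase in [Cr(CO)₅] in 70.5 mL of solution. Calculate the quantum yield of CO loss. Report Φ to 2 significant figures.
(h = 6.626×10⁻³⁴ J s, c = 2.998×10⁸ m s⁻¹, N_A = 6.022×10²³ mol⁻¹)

Product: (0.0295 M)(0.0705 L) = 0.002080 mol.
Photon energy at 286 nm: hc/λ = (6.626×10⁻³⁴)(2.998×10⁸)/(286×10⁻⁹) = 6.946×10⁻¹⁹ J.
Energy delivered: (374 W m⁻²)(21.5×10⁻⁴ m²)(2376 s) = 1911 J.
Photons incident: 1911 / 6.946×10⁻¹⁹ = 2.751×10²¹, i.e. 2.751×10²¹/6.022×10²³ = 0.004568 mol.
Fraction absorbed: 1 − 10^(−0.697) = 0.7991.
Photons absorbed: 0.7991 × 0.004568 = 0.003650 mol.
Φ = 0.002080 mol / 0.003650 mol photons = 0.57.

Φ = 0.57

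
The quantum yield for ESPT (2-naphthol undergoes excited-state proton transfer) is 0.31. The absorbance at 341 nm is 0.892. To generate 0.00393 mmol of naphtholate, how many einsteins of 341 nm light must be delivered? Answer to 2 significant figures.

Product: 0.00393 mmol = 3.93×10⁻⁶ mol.
Photons that must be absorbed: 3.93×10⁻⁶ / 0.31 = 1.268×10⁻⁵ mol.
Fraction absorbed: 1 − 10^(−0.892) = 0.8718.
Incident photons needed: 1.268×10⁻⁵ / 0.8718 = 1.454×10⁻⁵ mol.

1.5×10⁻⁵ einstein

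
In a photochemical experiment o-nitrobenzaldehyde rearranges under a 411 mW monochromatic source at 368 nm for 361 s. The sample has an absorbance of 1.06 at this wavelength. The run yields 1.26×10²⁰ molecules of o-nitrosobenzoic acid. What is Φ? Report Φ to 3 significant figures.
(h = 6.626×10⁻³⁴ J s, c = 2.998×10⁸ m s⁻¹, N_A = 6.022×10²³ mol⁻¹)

Φ = 0.502

Product: 1.26×10²⁰ / 6.022×10²³ = 2.092×10⁻⁴ mol.
Photon energy at 368 nm: hc/λ = (6.626×10⁻³⁴)(2.998×10⁸)/(368×10⁻⁹) = 5.398×10⁻¹⁹ J.
Energy delivered: (411 mW)(361 s) = 148.4 J.
Photons incident: 148.4 / 5.398×10⁻¹⁹ = 2.749×10²⁰, i.e. 2.749×10²⁰/6.022×10²³ = 4.565×10⁻⁴ mol.
Fraction absorbed: 1 − 10^(−1.06) = 0.9129.
Photons absorbed: 0.9129 × 4.565×10⁻⁴ = 4.167×10⁻⁴ mol.
Φ = 2.092×10⁻⁴ mol / 4.167×10⁻⁴ mol photons = 0.502.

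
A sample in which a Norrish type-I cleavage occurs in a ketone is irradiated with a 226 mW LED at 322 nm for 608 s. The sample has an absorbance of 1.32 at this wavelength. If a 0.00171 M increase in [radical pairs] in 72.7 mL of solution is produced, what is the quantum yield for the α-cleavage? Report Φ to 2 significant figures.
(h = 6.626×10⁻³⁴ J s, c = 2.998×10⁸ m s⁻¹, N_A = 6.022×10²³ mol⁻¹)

Product: (0.00171 M)(0.0727 L) = 1.243×10⁻⁴ mol.
Photon energy at 322 nm: hc/λ = (6.626×10⁻³⁴)(2.998×10⁸)/(322×10⁻⁹) = 6.169×10⁻¹⁹ J.
Energy delivered: (226 mW)(608 s) = 137.4 J.
Photons incident: 137.4 / 6.169×10⁻¹⁹ = 2.227×10²⁰, i.e. 2.227×10²⁰/6.022×10²³ = 3.698×10⁻⁴ mol.
Fraction absorbed: 1 − 10^(−1.32) = 0.9521.
Photons absorbed: 0.9521 × 3.698×10⁻⁴ = 3.521×10⁻⁴ mol.
Φ = 1.243×10⁻⁴ mol / 3.521×10⁻⁴ mol photons = 0.35.

Φ = 0.35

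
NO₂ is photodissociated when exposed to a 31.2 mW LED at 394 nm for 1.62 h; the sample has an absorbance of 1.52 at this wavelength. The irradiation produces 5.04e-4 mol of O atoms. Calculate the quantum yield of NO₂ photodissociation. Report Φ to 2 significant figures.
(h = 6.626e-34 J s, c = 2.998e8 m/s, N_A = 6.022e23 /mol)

Photon energy at 394 nm: hc/λ = (6.626e-34)(2.998e8)/(394e-9) = 5.042e-19 J.
Energy delivered: (31.2 mW)(5832 s) = 182.0 J.
Photons incident: 182.0 / 5.042e-19 = 3.610e20, i.e. 3.610e20/6.022e23 = 5.995e-4 mol.
Fraction absorbed: 1 − 10^(−1.52) = 0.9698.
Photons absorbed: 0.9698 × 5.995e-4 = 5.814e-4 mol.
Φ = 5.04e-4 mol / 5.814e-4 mol photons = 0.87.

Φ = 0.87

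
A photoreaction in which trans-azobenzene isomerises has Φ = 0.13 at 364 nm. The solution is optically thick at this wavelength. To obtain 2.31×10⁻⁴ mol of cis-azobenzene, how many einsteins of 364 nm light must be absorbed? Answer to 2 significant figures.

0.0018 einstein

Photons that must be absorbed: 2.31×10⁻⁴ / 0.13 = 0.001777 mol.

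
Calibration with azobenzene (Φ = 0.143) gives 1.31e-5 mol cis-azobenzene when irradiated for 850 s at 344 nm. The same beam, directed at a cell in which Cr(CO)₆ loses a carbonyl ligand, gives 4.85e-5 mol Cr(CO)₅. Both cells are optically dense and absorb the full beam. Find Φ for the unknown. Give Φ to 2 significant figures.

Φ = 0.53

Photons absorbed by the actinometer: 1.31e-5 / 0.143 = 9.161e-5 mol.
Φ(unknown) = 4.85e-5 / 9.161e-5 = 0.53.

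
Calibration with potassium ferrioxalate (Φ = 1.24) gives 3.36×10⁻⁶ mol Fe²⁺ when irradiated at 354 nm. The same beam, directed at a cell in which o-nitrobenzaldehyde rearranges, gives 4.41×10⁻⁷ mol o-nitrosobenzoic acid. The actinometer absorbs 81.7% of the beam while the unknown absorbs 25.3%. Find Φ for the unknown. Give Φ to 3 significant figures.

Photons absorbed by the actinometer: 3.36×10⁻⁶ / 1.24 = 2.710×10⁻⁶ mol.
Incident flux: 2.710×10⁻⁶ / 0.817 = 3.317×10⁻⁶ einstein.
Absorbed by unknown: 0.253 × 3.317×10⁻⁶ = 8.392×10⁻⁷ mol.
Φ(unknown) = 4.41×10⁻⁷ / 8.392×10⁻⁷ = 0.526.

Φ = 0.526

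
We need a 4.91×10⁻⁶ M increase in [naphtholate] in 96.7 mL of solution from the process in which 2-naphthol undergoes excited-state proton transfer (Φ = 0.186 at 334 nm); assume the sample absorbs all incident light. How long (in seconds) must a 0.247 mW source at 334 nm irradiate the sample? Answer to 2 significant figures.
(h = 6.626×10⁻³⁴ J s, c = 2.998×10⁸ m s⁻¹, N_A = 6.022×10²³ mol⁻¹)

Product: (4.91×10⁻⁶ M)(0.0967 L) = 4.748×10⁻⁷ mol.
Photons that must be absorbed: 4.748×10⁻⁷ / 0.186 = 2.553×10⁻⁶ mol.
Photon energy: hc/λ = 5.948×10⁻¹⁹ J; per mole, 3.582×10⁵ J mol⁻¹.
Energy required: 2.553×10⁻⁶ × 3.582×10⁵ = 0.9145 J.
Time: 0.9145 J / 0.000247 W = 3700 s.

t ≈ 3700 s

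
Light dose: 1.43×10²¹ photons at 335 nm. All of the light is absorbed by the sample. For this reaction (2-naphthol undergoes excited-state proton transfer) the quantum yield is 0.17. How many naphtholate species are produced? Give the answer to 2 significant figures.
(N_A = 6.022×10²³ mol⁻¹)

2.4×10²⁰ species

Moles of photons: 1.43×10²¹ / 6.022×10²³ = 0.002375 mol.
Product: Φ × n_abs = 0.17 × 0.002375 = 4.038×10⁻⁴ mol.
As a count: 4.038×10⁻⁴ × 6.022×10²³ = 2.4×10²⁰.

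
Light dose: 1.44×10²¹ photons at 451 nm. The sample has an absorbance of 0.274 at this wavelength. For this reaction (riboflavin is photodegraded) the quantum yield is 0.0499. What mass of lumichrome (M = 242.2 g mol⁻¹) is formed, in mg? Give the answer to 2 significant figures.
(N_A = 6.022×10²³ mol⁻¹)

14 mg

Moles of photons: 1.44×10²¹ / 6.022×10²³ = 0.002391 mol.
Fraction absorbed: 1 − 10^(−0.274) = 0.4679.
Photons absorbed: 0.4679 × 0.002391 = 0.001119 mol.
Product: Φ × n_abs = 0.0499 × 0.001119 = 5.584×10⁻⁵ mol.
Mass: 5.584×10⁻⁵ × 242.2 = 0.01352 g = 14 mg.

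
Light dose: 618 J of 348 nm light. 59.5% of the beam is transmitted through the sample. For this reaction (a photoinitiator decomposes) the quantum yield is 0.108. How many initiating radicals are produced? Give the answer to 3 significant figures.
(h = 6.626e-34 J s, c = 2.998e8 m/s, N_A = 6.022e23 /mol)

Photon energy at 348 nm: hc/λ = (6.626e-34)(2.998e8)/(348e-9) = 5.708e-19 J.
Photons incident: 618 / 5.708e-19 = 1.083e21, i.e. 1.083e21/6.022e23 = 0.001798 mol.
Fraction absorbed: 1 − 59.5/100 = 0.4050.
Photons absorbed: 0.4050 × 0.001798 = 7.282e-4 mol.
Product: Φ × n_abs = 0.108 × 7.282e-4 = 7.865e-5 mol.
As a count: 7.865e-5 × 6.022e23 = 4.74e19.

4.74e19 initiating radicals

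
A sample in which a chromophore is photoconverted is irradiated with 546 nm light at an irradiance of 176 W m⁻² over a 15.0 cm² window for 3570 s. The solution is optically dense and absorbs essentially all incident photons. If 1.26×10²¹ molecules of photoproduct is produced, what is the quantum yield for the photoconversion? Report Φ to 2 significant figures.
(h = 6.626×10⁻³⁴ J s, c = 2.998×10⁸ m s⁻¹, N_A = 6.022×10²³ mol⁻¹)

Φ = 0.49

Product: 1.26×10²¹ / 6.022×10²³ = 0.002092 mol.
Photon energy at 546 nm: hc/λ = (6.626×10⁻³⁴)(2.998×10⁸)/(546×10⁻⁹) = 3.638×10⁻¹⁹ J.
Energy delivered: (176 W m⁻²)(15.0×10⁻⁴ m²)(3570 s) = 942.5 J.
Photons incident: 942.5 / 3.638×10⁻¹⁹ = 2.591×10²¹, i.e. 2.591×10²¹/6.022×10²³ = 0.004303 mol.
Φ = 0.002092 mol / 0.004303 mol photons = 0.49.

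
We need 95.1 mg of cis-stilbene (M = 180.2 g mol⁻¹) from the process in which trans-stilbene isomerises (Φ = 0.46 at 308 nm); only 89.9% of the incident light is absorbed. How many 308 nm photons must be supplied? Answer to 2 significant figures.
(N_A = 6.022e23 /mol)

7.7e20 photons

Product: 95.1 mg / 180.2 g mol⁻¹ = 5.277e-4 mol.
Photons that must be absorbed: 5.277e-4 / 0.46 = 0.001147 mol.
Incident photons needed: 0.001147 / 0.899 = 0.001276 mol.
Photon count: 0.001276 × 6.022e23 = 7.7e20.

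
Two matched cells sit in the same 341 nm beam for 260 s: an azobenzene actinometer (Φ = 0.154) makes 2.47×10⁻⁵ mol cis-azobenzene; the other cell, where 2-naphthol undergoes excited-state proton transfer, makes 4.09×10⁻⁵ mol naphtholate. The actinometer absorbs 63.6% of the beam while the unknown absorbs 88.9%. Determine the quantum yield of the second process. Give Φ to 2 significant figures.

Φ = 0.18

Photons absorbed by the actinometer: 2.47×10⁻⁵ / 0.154 = 1.604×10⁻⁴ mol.
Incident flux: 1.604×10⁻⁴ / 0.636 = 2.522×10⁻⁴ einstein.
Absorbed by unknown: 0.889 × 2.522×10⁻⁴ = 2.242×10⁻⁴ mol.
Φ(unknown) = 4.09×10⁻⁵ / 2.242×10⁻⁴ = 0.18.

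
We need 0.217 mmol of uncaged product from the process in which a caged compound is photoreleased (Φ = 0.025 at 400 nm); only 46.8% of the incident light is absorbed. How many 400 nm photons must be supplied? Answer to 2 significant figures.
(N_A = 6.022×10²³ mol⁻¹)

1.1×10²² photons

Product: 0.217 mmol = 2.17×10⁻⁴ mol.
Photons that must be absorbed: 2.17×10⁻⁴ / 0.025 = 0.008680 mol.
Incident photons needed: 0.008680 / 0.468 = 0.01855 mol.
Photon count: 0.01855 × 6.022×10²³ = 1.1×10²².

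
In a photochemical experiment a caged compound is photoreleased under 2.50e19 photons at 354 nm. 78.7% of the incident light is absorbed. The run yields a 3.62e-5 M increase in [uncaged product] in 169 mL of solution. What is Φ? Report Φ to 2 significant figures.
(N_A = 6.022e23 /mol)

Φ = 0.19

Product: (3.62e-5 M)(0.169 L) = 6.118e-6 mol.
Moles of photons: 2.50e19 / 6.022e23 = 4.151e-5 mol.
Photons absorbed: 0.787 × 4.151e-5 = 3.267e-5 mol.
Φ = 6.118e-6 mol / 3.267e-5 mol photons = 0.19.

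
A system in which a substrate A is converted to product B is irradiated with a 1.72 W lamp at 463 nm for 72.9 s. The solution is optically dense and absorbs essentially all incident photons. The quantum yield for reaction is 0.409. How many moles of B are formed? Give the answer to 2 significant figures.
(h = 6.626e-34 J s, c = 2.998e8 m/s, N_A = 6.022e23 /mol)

2.0e-4 mol

Photon energy at 463 nm: hc/λ = (6.626e-34)(2.998e8)/(463e-9) = 4.290e-19 J.
Energy delivered: (1.72 W)(72.9 s) = 125.4 J.
Photons incident: 125.4 / 4.290e-19 = 2.923e20, i.e. 2.923e20/6.022e23 = 4.854e-4 mol.
Product: Φ × n_abs = 0.409 × 4.854e-4 = 1.985e-4 mol.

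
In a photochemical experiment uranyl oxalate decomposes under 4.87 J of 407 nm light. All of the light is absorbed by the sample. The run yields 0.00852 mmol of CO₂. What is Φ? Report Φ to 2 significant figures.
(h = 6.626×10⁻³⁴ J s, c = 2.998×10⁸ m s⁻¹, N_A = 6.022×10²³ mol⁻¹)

Φ = 0.51

Product: 0.00852 mmol = 8.52×10⁻⁶ mol.
Photon energy at 407 nm: hc/λ = (6.626×10⁻³⁴)(2.998×10⁸)/(407×10⁻⁹) = 4.881×10⁻¹⁹ J.
Photons incident: 4.87 / 4.881×10⁻¹⁹ = 9.977×10¹⁸, i.e. 9.977×10¹⁸/6.022×10²³ = 1.657×10⁻⁵ mol.
Φ = 8.52×10⁻⁶ mol / 1.657×10⁻⁵ mol photons = 0.51.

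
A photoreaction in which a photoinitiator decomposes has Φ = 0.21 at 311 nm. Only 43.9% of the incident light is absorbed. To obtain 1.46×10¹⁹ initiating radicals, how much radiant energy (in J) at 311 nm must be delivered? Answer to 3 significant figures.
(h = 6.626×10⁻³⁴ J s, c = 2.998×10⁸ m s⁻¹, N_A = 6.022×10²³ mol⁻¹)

Product: 1.46×10¹⁹ / 6.022×10²³ = 2.424×10⁻⁵ mol.
Photons that must be absorbed: 2.424×10⁻⁵ / 0.21 = 1.154×10⁻⁴ mol.
Incident photons needed: 1.154×10⁻⁴ / 0.439 = 2.629×10⁻⁴ mol.
Photon energy: hc/λ = 6.387×10⁻¹⁹ J; per mole, 3.846×10⁵ J mol⁻¹.
Energy required: 2.629×10⁻⁴ × 3.846×10⁵ = 101 J.

101 J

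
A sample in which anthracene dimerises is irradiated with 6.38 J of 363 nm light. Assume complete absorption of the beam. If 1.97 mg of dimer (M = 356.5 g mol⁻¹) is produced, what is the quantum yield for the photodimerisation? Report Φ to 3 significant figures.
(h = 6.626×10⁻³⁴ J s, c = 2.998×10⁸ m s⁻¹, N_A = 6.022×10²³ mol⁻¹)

Φ = 0.285

Product: 1.97 mg / 356.5 g mol⁻¹ = 5.526×10⁻⁶ mol.
Photon energy at 363 nm: hc/λ = (6.626×10⁻³⁴)(2.998×10⁸)/(363×10⁻⁹) = 5.472×10⁻¹⁹ J.
Photons incident: 6.38 / 5.472×10⁻¹⁹ = 1.166×10¹⁹, i.e. 1.166×10¹⁹/6.022×10²³ = 1.936×10⁻⁵ mol.
Φ = 5.526×10⁻⁶ mol / 1.936×10⁻⁵ mol photons = 0.285.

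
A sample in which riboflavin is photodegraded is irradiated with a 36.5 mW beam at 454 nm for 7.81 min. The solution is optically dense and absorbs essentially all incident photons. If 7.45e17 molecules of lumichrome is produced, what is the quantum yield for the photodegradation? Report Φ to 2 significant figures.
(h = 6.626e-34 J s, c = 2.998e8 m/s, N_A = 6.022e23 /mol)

Product: 7.45e17 / 6.022e23 = 1.237e-6 mol.
Photon energy at 454 nm: hc/λ = (6.626e-34)(2.998e8)/(454e-9) = 4.375e-19 J.
Energy delivered: (36.5 mW)(468.6 s) = 17.10 J.
Photons incident: 17.10 / 4.375e-19 = 3.909e19, i.e. 3.909e19/6.022e23 = 6.491e-5 mol.
Φ = 1.237e-6 mol / 6.491e-5 mol photons = 0.019.

Φ = 0.019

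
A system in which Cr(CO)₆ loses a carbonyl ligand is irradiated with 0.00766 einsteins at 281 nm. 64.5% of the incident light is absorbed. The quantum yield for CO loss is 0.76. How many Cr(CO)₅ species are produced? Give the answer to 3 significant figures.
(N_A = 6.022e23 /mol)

2.26e21 species

Photons absorbed: 0.645 × 0.00766 = 0.004941 mol.
Product: Φ × n_abs = 0.76 × 0.004941 = 0.003755 mol.
As a count: 0.003755 × 6.022e23 = 2.26e21.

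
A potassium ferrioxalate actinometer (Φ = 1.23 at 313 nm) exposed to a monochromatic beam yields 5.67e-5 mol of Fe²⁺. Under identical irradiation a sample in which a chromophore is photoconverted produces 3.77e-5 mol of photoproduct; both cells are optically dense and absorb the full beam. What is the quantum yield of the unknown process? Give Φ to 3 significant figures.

Φ = 0.818

Photons absorbed by the actinometer: 5.67e-5 / 1.23 = 4.610e-5 mol.
Φ(unknown) = 3.77e-5 / 4.610e-5 = 0.818.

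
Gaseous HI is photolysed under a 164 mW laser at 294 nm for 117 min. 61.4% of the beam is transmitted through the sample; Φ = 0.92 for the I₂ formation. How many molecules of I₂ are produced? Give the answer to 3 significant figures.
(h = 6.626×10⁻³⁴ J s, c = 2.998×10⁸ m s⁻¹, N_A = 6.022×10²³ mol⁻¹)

6.05×10²⁰ molecules

Photon energy at 294 nm: hc/λ = (6.626×10⁻³⁴)(2.998×10⁸)/(294×10⁻⁹) = 6.757×10⁻¹⁹ J.
Energy delivered: (164 mW)(7020 s) = 1151 J.
Photons incident: 1151 / 6.757×10⁻¹⁹ = 1.703×10²¹, i.e. 1.703×10²¹/6.022×10²³ = 0.002828 mol.
Fraction absorbed: 1 − 61.4/100 = 0.3860.
Photons absorbed: 0.3860 × 0.002828 = 0.001092 mol.
Product: Φ × n_abs = 0.92 × 0.001092 = 0.001005 mol.
As a count: 0.001005 × 6.022×10²³ = 6.05×10²⁰.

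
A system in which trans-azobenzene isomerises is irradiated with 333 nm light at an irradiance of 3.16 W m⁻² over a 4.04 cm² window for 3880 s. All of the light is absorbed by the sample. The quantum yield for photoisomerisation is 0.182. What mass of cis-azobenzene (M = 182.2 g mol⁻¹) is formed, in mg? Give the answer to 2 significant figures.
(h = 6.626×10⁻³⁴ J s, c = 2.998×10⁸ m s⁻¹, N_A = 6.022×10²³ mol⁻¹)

Photon energy at 333 nm: hc/λ = (6.626×10⁻³⁴)(2.998×10⁸)/(333×10⁻⁹) = 5.965×10⁻¹⁹ J.
Energy delivered: (3.16 W m⁻²)(4.04×10⁻⁴ m²)(3880 s) = 4.953 J.
Photons incident: 4.953 / 5.965×10⁻¹⁹ = 8.303×10¹⁸, i.e. 8.303×10¹⁸/6.022×10²³ = 1.379×10⁻⁵ mol.
Product: Φ × n_abs = 0.182 × 1.379×10⁻⁵ = 2.510×10⁻⁶ mol.
Mass: 2.510×10⁻⁶ × 182.2 = 4.573×10⁻⁴ g = 0.46 mg.

0.46 mg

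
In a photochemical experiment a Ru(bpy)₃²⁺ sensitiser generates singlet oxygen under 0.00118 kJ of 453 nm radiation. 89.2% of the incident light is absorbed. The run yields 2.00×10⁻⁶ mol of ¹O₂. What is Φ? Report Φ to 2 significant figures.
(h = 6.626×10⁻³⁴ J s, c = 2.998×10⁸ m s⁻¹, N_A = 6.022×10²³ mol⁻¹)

Φ = 0.50

Photon energy at 453 nm: hc/λ = (6.626×10⁻³⁴)(2.998×10⁸)/(453×10⁻⁹) = 4.385×10⁻¹⁹ J.
Incident energy: 0.00118 kJ = 1.18 J.
Photons incident: 1.18 / 4.385×10⁻¹⁹ = 2.691×10¹⁸, i.e. 2.691×10¹⁸/6.022×10²³ = 4.469×10⁻⁶ mol.
Photons absorbed: 0.892 × 4.469×10⁻⁶ = 3.986×10⁻⁶ mol.
Φ = 2.00×10⁻⁶ mol / 3.986×10⁻⁶ mol photons = 0.50.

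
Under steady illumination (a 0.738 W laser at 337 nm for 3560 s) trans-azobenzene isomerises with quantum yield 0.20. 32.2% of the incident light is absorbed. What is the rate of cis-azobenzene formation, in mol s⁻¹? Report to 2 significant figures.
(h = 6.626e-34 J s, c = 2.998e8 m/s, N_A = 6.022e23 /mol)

1.3e-7 mol s⁻¹

Photon energy at 337 nm: hc/λ = (6.626e-34)(2.998e8)/(337e-9) = 5.895e-19 J.
Energy delivered: (0.738 W)(3560 s) = 2627 J.
Photons incident: 2627 / 5.895e-19 = 4.456e21, i.e. 4.456e21/6.022e23 = 0.007400 mol.
Photons absorbed: 0.322 × 0.007400 = 0.002383 mol.
Product formed: 0.20 × 0.002383 = 4.766e-4 mol.
Rate: 4.766e-4 / 3560 s = 1.3e-7 mol s⁻¹.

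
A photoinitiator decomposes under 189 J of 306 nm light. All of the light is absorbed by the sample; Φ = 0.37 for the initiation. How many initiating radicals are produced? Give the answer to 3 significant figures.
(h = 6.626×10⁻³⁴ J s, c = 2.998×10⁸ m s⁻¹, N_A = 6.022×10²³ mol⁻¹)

1.08×10²⁰ initiating radicals

Photon energy at 306 nm: hc/λ = (6.626×10⁻³⁴)(2.998×10⁸)/(306×10⁻⁹) = 6.492×10⁻¹⁹ J.
Photons incident: 189 / 6.492×10⁻¹⁹ = 2.911×10²⁰, i.e. 2.911×10²⁰/6.022×10²³ = 4.834×10⁻⁴ mol.
Product: Φ × n_abs = 0.37 × 4.834×10⁻⁴ = 1.789×10⁻⁴ mol.
As a count: 1.789×10⁻⁴ × 6.022×10²³ = 1.08×10²⁰.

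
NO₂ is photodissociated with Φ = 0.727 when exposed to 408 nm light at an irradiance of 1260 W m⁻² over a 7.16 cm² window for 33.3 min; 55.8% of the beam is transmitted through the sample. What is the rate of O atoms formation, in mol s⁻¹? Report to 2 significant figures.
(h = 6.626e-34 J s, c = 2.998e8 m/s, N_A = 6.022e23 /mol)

Photon energy at 408 nm: hc/λ = (6.626e-34)(2.998e8)/(408e-9) = 4.869e-19 J.
Energy delivered: (1260 W m⁻²)(7.16e-4 m²)(1998 s) = 1803 J.
Photons incident: 1803 / 4.869e-19 = 3.703e21, i.e. 3.703e21/6.022e23 = 0.006149 mol.
Fraction absorbed: 1 − 55.8/100 = 0.4420.
Photons absorbed: 0.4420 × 0.006149 = 0.002718 mol.
Product formed: 0.727 × 0.002718 = 0.001976 mol.
Rate: 0.001976 / 1998 s = 9.9e-7 mol s⁻¹.

9.9e-7 mol s⁻¹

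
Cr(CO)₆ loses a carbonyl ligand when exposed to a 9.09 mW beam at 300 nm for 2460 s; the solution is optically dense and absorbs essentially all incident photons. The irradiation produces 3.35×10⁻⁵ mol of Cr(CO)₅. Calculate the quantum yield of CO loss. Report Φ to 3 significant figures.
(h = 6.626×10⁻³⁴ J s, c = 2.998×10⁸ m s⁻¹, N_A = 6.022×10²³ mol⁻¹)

Φ = 0.597

Photon energy at 300 nm: hc/λ = (6.626×10⁻³⁴)(2.998×10⁸)/(300×10⁻⁹) = 6.622×10⁻¹⁹ J.
Energy delivered: (9.09 mW)(2460 s) = 22.36 J.
Photons incident: 22.36 / 6.622×10⁻¹⁹ = 3.377×10¹⁹, i.e. 3.377×10¹⁹/6.022×10²³ = 5.608×10⁻⁵ mol.
Φ = 3.35×10⁻⁵ mol / 5.608×10⁻⁵ mol photons = 0.597.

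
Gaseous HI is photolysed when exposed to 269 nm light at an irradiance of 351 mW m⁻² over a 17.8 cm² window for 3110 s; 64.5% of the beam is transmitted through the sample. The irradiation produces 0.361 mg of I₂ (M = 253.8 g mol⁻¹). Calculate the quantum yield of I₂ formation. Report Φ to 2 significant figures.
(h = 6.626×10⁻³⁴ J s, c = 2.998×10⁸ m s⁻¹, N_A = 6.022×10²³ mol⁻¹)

Product: 0.361 mg / 253.8 g mol⁻¹ = 1.422×10⁻⁶ mol.
Photon energy at 269 nm: hc/λ = (6.626×10⁻³⁴)(2.998×10⁸)/(269×10⁻⁹) = 7.385×10⁻¹⁹ J.
Energy delivered: (351 mW m⁻²)(17.8×10⁻⁴ m²)(3110 s) = 1.943 J.
Photons incident: 1.943 / 7.385×10⁻¹⁹ = 2.631×10¹⁸, i.e. 2.631×10¹⁸/6.022×10²³ = 4.369×10⁻⁶ mol.
Fraction absorbed: 1 − 64.5/100 = 0.3550.
Photons absorbed: 0.3550 × 4.369×10⁻⁶ = 1.551×10⁻⁶ mol.
Φ = 1.422×10⁻⁶ mol / 1.551×10⁻⁶ mol photons = 0.92.

Φ = 0.92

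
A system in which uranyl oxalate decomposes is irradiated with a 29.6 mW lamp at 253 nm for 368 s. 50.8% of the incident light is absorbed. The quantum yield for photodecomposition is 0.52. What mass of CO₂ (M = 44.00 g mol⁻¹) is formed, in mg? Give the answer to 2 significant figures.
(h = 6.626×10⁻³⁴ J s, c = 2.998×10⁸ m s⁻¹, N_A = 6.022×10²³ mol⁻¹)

0.27 mg

Photon energy at 253 nm: hc/λ = (6.626×10⁻³⁴)(2.998×10⁸)/(253×10⁻⁹) = 7.852×10⁻¹⁹ J.
Energy delivered: (29.6 mW)(368 s) = 10.89 J.
Photons incident: 10.89 / 7.852×10⁻¹⁹ = 1.387×10¹⁹, i.e. 1.387×10¹⁹/6.022×10²³ = 2.303×10⁻⁵ mol.
Photons absorbed: 0.508 × 2.303×10⁻⁵ = 1.170×10⁻⁵ mol.
Product: Φ × n_abs = 0.52 × 1.170×10⁻⁵ = 6.084×10⁻⁶ mol.
Mass: 6.084×10⁻⁶ × 44.00 = 2.677×10⁻⁴ g = 0.27 mg.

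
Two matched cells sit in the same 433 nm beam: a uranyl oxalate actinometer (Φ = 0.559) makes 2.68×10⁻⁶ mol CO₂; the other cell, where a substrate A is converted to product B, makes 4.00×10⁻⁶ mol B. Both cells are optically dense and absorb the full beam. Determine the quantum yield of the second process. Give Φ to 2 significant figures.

Φ = 0.83

Photons absorbed by the actinometer: 2.68×10⁻⁶ / 0.559 = 4.794×10⁻⁶ mol.
Φ(unknown) = 4.00×10⁻⁶ / 4.794×10⁻⁶ = 0.83.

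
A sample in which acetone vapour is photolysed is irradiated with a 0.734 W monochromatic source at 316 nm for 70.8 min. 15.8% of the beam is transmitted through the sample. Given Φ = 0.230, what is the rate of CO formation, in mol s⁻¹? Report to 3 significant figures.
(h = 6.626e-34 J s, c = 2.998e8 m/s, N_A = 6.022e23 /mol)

3.75e-7 mol s⁻¹

Photon energy at 316 nm: hc/λ = (6.626e-34)(2.998e8)/(316e-9) = 6.286e-19 J.
Energy delivered: (0.734 W)(4248 s) = 3118 J.
Photons incident: 3118 / 6.286e-19 = 4.960e21, i.e. 4.960e21/6.022e23 = 0.008236 mol.
Fraction absorbed: 1 − 15.8/100 = 0.8420.
Photons absorbed: 0.8420 × 0.008236 = 0.006935 mol.
Product formed: 0.230 × 0.006935 = 0.001595 mol.
Rate: 0.001595 / 4248 s = 3.75e-7 mol s⁻¹.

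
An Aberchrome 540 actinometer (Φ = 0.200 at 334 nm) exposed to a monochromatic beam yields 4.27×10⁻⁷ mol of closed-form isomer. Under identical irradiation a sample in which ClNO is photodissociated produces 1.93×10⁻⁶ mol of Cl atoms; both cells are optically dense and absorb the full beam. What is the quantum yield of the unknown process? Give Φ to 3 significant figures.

Photons absorbed by the actinometer: 4.27×10⁻⁷ / 0.200 = 2.135×10⁻⁶ mol.
Φ(unknown) = 1.93×10⁻⁶ / 2.135×10⁻⁶ = 0.904.

Φ = 0.904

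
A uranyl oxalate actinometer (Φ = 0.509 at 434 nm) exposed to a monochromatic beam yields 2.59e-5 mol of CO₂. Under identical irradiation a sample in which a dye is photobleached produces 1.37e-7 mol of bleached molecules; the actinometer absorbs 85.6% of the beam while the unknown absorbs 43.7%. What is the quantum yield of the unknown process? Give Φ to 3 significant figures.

Φ = 0.00527

Photons absorbed by the actinometer: 2.59e-5 / 0.509 = 5.088e-5 mol.
Incident flux: 5.088e-5 / 0.856 = 5.944e-5 einstein.
Absorbed by unknown: 0.437 × 5.944e-5 = 2.598e-5 mol.
Φ(unknown) = 1.37e-7 / 2.598e-5 = 0.00527.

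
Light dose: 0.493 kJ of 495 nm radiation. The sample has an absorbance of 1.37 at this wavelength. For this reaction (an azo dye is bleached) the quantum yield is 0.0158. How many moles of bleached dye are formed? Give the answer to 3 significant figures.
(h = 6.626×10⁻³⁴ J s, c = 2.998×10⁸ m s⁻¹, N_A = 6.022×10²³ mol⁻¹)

Photon energy at 495 nm: hc/λ = (6.626×10⁻³⁴)(2.998×10⁸)/(495×10⁻⁹) = 4.013×10⁻¹⁹ J.
Incident energy: 0.493 kJ = 493 J.
Photons incident: 493 / 4.013×10⁻¹⁹ = 1.229×10²¹, i.e. 1.229×10²¹/6.022×10²³ = 0.002041 mol.
Fraction absorbed: 1 − 10^(−1.37) = 0.9573.
Photons absorbed: 0.9573 × 0.002041 = 0.001954 mol.
Product: Φ × n_abs = 0.0158 × 0.001954 = 3.087×10⁻⁵ mol.

3.09×10⁻⁵ mol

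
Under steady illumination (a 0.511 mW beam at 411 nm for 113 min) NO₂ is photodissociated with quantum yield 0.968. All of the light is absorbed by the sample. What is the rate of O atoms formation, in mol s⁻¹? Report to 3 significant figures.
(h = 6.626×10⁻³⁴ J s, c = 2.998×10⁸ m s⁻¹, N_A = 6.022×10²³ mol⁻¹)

Photon energy at 411 nm: hc/λ = (6.626×10⁻³⁴)(2.998×10⁸)/(411×10⁻⁹) = 4.833×10⁻¹⁹ J.
Energy delivered: (0.511 mW)(6780 s) = 3.465 J.
Photons incident: 3.465 / 4.833×10⁻¹⁹ = 7.169×10¹⁸, i.e. 7.169×10¹⁸/6.022×10²³ = 1.190×10⁻⁵ mol.
Product formed: 0.968 × 1.190×10⁻⁵ = 1.152×10⁻⁵ mol.
Rate: 1.152×10⁻⁵ / 6780 s = 1.70×10⁻⁹ mol s⁻¹.

1.70×10⁻⁹ mol s⁻¹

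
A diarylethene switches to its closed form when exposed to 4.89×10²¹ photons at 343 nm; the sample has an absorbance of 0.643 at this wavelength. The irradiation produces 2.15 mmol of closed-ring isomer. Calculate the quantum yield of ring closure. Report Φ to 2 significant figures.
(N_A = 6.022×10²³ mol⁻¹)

Φ = 0.34

Product: 2.15 mmol = 0.00215 mol.
Moles of photons: 4.89×10²¹ / 6.022×10²³ = 0.008120 mol.
Fraction absorbed: 1 − 10^(−0.643) = 0.7725.
Photons absorbed: 0.7725 × 0.008120 = 0.006273 mol.
Φ = 0.00215 mol / 0.006273 mol photons = 0.34.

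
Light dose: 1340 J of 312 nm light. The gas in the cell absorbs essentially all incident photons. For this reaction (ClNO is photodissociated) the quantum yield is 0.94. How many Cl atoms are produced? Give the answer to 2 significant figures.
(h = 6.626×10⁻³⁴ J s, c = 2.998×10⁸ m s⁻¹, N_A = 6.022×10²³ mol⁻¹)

2.0×10²¹ atoms

Photon energy at 312 nm: hc/λ = (6.626×10⁻³⁴)(2.998×10⁸)/(312×10⁻⁹) = 6.367×10⁻¹⁹ J.
Photons incident: 1340 / 6.367×10⁻¹⁹ = 2.105×10²¹, i.e. 2.105×10²¹/6.022×10²³ = 0.003496 mol.
Product: Φ × n_abs = 0.94 × 0.003496 = 0.003286 mol.
As a count: 0.003286 × 6.022×10²³ = 2.0×10²¹.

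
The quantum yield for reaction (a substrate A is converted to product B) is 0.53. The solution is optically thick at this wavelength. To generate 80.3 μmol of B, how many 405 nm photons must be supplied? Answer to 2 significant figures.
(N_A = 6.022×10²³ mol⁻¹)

Product: 80.3 μmol = 8.03×10⁻⁵ mol.
Photons that must be absorbed: 8.03×10⁻⁵ / 0.53 = 1.515×10⁻⁴ mol.
Photon count: 1.515×10⁻⁴ × 6.022×10²³ = 9.1×10¹⁹.

9.1×10¹⁹ photons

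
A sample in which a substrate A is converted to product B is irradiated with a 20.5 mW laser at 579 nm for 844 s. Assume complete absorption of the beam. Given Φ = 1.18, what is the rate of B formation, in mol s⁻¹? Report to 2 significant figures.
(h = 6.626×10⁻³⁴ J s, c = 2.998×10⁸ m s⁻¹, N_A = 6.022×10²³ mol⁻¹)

1.2×10⁻⁷ mol s⁻¹

Photon energy at 579 nm: hc/λ = (6.626×10⁻³⁴)(2.998×10⁸)/(579×10⁻⁹) = 3.431×10⁻¹⁹ J.
Energy delivered: (20.5 mW)(844 s) = 17.30 J.
Photons incident: 17.30 / 3.431×10⁻¹⁹ = 5.042×10¹⁹, i.e. 5.042×10¹⁹/6.022×10²³ = 8.373×10⁻⁵ mol.
Product formed: 1.18 × 8.373×10⁻⁵ = 9.880×10⁻⁵ mol.
Rate: 9.880×10⁻⁵ / 844 s = 1.2×10⁻⁷ mol s⁻¹.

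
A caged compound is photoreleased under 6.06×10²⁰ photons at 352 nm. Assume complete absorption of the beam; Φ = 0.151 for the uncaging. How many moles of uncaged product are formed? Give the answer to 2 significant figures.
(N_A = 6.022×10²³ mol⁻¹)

1.5×10⁻⁴ mol

Moles of photons: 6.06×10²⁰ / 6.022×10²³ = 0.001006 mol.
Product: Φ × n_abs = 0.151 × 0.001006 = 1.519×10⁻⁴ mol.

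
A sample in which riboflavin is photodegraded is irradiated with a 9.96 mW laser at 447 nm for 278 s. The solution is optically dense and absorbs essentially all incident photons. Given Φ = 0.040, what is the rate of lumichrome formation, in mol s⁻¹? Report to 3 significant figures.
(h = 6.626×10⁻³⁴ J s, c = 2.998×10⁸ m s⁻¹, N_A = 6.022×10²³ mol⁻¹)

Photon energy at 447 nm: hc/λ = (6.626×10⁻³⁴)(2.998×10⁸)/(447×10⁻⁹) = 4.444×10⁻¹⁹ J.
Energy delivered: (9.96 mW)(278 s) = 2.769 J.
Photons incident: 2.769 / 4.444×10⁻¹⁹ = 6.231×10¹⁸, i.e. 6.231×10¹⁸/6.022×10²³ = 1.035×10⁻⁵ mol.
Product formed: 0.040 × 1.035×10⁻⁵ = 4.140×10⁻⁷ mol.
Rate: 4.140×10⁻⁷ / 278 s = 1.49×10⁻⁹ mol s⁻¹.

1.49×10⁻⁹ mol s⁻¹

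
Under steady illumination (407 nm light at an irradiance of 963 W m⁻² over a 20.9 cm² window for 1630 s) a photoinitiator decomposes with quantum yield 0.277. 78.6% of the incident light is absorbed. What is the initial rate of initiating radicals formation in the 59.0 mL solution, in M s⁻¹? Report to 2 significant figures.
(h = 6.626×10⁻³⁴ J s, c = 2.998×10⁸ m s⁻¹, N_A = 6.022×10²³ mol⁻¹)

2.5×10⁻⁵ M s⁻¹

Photon energy at 407 nm: hc/λ = (6.626×10⁻³⁴)(2.998×10⁸)/(407×10⁻⁹) = 4.881×10⁻¹⁹ J.
Energy delivered: (963 W m⁻²)(20.9×10⁻⁴ m²)(1630 s) = 3281 J.
Photons incident: 3281 / 4.881×10⁻¹⁹ = 6.722×10²¹, i.e. 6.722×10²¹/6.022×10²³ = 0.01116 mol.
Photons absorbed: 0.786 × 0.01116 = 0.008772 mol.
Product formed: 0.277 × 0.008772 = 0.002430 mol.
Rate: 0.002430 mol / (1630 s × 0.059 L) = 2.5×10⁻⁵ M s⁻¹.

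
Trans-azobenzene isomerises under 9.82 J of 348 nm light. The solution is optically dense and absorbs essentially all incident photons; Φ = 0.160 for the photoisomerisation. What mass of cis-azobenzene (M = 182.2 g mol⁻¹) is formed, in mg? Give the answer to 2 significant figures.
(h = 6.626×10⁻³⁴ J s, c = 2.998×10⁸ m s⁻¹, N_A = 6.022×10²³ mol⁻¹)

Photon energy at 348 nm: hc/λ = (6.626×10⁻³⁴)(2.998×10⁸)/(348×10⁻⁹) = 5.708×10⁻¹⁹ J.
Photons incident: 9.82 / 5.708×10⁻¹⁹ = 1.720×10¹⁹, i.e. 1.720×10¹⁹/6.022×10²³ = 2.856×10⁻⁵ mol.
Product: Φ × n_abs = 0.160 × 2.856×10⁻⁵ = 4.570×10⁻⁶ mol.
Mass: 4.570×10⁻⁶ × 182.2 = 8.327×10⁻⁴ g = 0.83 mg.

0.83 mg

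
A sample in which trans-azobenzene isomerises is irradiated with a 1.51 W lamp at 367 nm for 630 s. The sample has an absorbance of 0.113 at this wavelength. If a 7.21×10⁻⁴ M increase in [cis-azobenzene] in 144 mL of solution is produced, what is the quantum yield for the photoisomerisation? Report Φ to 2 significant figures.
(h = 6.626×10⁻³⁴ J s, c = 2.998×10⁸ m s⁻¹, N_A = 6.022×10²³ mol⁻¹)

Φ = 0.16

Product: (7.21×10⁻⁴ M)(0.144 L) = 1.038×10⁻⁴ mol.
Photon energy at 367 nm: hc/λ = (6.626×10⁻³⁴)(2.998×10⁸)/(367×10⁻⁹) = 5.413×10⁻¹⁹ J.
Energy delivered: (1.51 W)(630 s) = 951.3 J.
Photons incident: 951.3 / 5.413×10⁻¹⁹ = 1.757×10²¹, i.e. 1.757×10²¹/6.022×10²³ = 0.002918 mol.
Fraction absorbed: 1 − 10^(−0.113) = 0.2291.
Photons absorbed: 0.2291 × 0.002918 = 6.685×10⁻⁴ mol.
Φ = 1.038×10⁻⁴ mol / 6.685×10⁻⁴ mol photons = 0.16.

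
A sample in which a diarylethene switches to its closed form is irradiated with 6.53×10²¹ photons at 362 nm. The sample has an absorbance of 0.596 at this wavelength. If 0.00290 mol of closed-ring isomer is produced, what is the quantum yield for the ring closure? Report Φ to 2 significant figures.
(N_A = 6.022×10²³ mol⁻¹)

Moles of photons: 6.53×10²¹ / 6.022×10²³ = 0.01084 mol.
Fraction absorbed: 1 − 10^(−0.596) = 0.7465.
Photons absorbed: 0.7465 × 0.01084 = 0.008092 mol.
Φ = 0.00290 mol / 0.008092 mol photons = 0.36.

Φ = 0.36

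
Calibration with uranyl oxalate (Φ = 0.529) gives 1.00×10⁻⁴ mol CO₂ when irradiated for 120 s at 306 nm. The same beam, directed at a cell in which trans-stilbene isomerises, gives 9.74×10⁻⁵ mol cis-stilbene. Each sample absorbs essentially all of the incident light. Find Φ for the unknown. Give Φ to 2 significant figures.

Φ = 0.52

Photons absorbed by the actinometer: 1.00×10⁻⁴ / 0.529 = 1.890×10⁻⁴ mol.
Φ(unknown) = 9.74×10⁻⁵ / 1.890×10⁻⁴ = 0.52.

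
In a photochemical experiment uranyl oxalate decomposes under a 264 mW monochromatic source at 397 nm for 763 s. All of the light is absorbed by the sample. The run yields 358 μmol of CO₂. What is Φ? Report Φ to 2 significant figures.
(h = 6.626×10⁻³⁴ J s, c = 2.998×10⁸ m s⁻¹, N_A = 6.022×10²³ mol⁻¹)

Φ = 0.54

Product: 358 μmol = 3.58×10⁻⁴ mol.
Photon energy at 397 nm: hc/λ = (6.626×10⁻³⁴)(2.998×10⁸)/(397×10⁻⁹) = 5.004×10⁻¹⁹ J.
Energy delivered: (264 mW)(763 s) = 201.4 J.
Photons incident: 201.4 / 5.004×10⁻¹⁹ = 4.025×10²⁰, i.e. 4.025×10²⁰/6.022×10²³ = 6.684×10⁻⁴ mol.
Φ = 3.58×10⁻⁴ mol / 6.684×10⁻⁴ mol photons = 0.54.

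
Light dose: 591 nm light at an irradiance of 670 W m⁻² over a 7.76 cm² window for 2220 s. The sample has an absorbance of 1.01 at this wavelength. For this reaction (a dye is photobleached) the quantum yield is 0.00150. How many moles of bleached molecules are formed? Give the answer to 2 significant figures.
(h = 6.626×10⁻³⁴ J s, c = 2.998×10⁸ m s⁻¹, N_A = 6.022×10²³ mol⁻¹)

7.7×10⁻⁶ mol

Photon energy at 591 nm: hc/λ = (6.626×10⁻³⁴)(2.998×10⁸)/(591×10⁻⁹) = 3.361×10⁻¹⁹ J.
Energy delivered: (670 W m⁻²)(7.76×10⁻⁴ m²)(2220 s) = 1154 J.
Photons incident: 1154 / 3.361×10⁻¹⁹ = 3.434×10²¹, i.e. 3.434×10²¹/6.022×10²³ = 0.005702 mol.
Fraction absorbed: 1 − 10^(−1.01) = 0.9023.
Photons absorbed: 0.9023 × 0.005702 = 0.005145 mol.
Product: Φ × n_abs = 0.00150 × 0.005145 = 7.718×10⁻⁶ mol.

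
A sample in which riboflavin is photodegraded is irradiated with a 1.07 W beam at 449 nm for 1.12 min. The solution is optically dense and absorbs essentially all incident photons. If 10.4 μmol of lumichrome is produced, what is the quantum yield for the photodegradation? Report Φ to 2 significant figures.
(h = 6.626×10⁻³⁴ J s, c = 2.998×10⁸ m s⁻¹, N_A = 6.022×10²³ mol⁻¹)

Φ = 0.039

Product: 10.4 μmol = 1.04×10⁻⁵ mol.
Photon energy at 449 nm: hc/λ = (6.626×10⁻³⁴)(2.998×10⁸)/(449×10⁻⁹) = 4.424×10⁻¹⁹ J.
Energy delivered: (1.07 W)(67.2 s) = 71.90 J.
Photons incident: 71.90 / 4.424×10⁻¹⁹ = 1.625×10²⁰, i.e. 1.625×10²⁰/6.022×10²³ = 2.698×10⁻⁴ mol.
Φ = 1.04×10⁻⁵ mol / 2.698×10⁻⁴ mol photons = 0.039.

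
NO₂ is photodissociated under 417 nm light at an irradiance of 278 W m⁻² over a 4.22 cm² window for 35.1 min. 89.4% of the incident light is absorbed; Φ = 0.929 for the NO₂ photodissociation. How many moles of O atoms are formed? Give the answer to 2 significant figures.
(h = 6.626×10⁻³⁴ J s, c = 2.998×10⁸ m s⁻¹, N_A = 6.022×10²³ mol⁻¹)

Photon energy at 417 nm: hc/λ = (6.626×10⁻³⁴)(2.998×10⁸)/(417×10⁻⁹) = 4.764×10⁻¹⁹ J.
Energy delivered: (278 W m⁻²)(4.22×10⁻⁴ m²)(2106 s) = 247.1 J.
Photons incident: 247.1 / 4.764×10⁻¹⁹ = 5.187×10²⁰, i.e. 5.187×10²⁰/6.022×10²³ = 8.613×10⁻⁴ mol.
Photons absorbed: 0.894 × 8.613×10⁻⁴ = 7.700×10⁻⁴ mol.
Product: Φ × n_abs = 0.929 × 7.700×10⁻⁴ = 7.153×10⁻⁴ mol.

7.2×10⁻⁴ mol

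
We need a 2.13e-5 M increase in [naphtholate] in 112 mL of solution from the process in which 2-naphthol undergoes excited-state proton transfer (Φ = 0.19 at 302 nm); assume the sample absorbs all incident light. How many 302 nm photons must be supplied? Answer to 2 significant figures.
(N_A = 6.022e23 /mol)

7.6e18 photons

Product: (2.13e-5 M)(0.112 L) = 2.386e-6 mol.
Photons that must be absorbed: 2.386e-6 / 0.19 = 1.256e-5 mol.
Photon count: 1.256e-5 × 6.022e23 = 7.6e18.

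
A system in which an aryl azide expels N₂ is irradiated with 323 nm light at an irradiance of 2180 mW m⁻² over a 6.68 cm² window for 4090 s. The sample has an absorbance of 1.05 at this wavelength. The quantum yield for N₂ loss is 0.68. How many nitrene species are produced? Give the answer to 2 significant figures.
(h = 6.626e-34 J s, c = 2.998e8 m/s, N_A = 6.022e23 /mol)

Photon energy at 323 nm: hc/λ = (6.626e-34)(2.998e8)/(323e-9) = 6.150e-19 J.
Energy delivered: (2180 mW m⁻²)(6.68e-4 m²)(4090 s) = 5.956 J.
Photons incident: 5.956 / 6.150e-19 = 9.685e18, i.e. 9.685e18/6.022e23 = 1.608e-5 mol.
Fraction absorbed: 1 − 10^(−1.05) = 0.9109.
Photons absorbed: 0.9109 × 1.608e-5 = 1.465e-5 mol.
Product: Φ × n_abs = 0.68 × 1.465e-5 = 9.962e-6 mol.
As a count: 9.962e-6 × 6.022e23 = 6.0e18.

6.0e18 species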